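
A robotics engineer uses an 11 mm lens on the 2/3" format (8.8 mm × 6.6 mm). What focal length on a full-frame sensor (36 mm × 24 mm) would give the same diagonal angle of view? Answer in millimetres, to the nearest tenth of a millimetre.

Sensor diagonal = √(8.8² + 6.6²) = √121.0000 ≈ 11.0000 mm.
Sensor diagonal = √(36² + 24²) = √1872.0000 ≈ 43.2666 mm.
Equal angle of view means equal diagonal/f ratio, so f₂ = f₁ · (diagonal₂/diagonal₁) = 11 × 43.2666/11.0000.
f₂ = 11 × 3.93333 ≈ 43.267 mm.

43.3 mm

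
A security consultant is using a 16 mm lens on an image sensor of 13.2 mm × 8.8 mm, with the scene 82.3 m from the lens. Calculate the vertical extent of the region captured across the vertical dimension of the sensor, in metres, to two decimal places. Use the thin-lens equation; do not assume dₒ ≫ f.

45.26 m

dₒ: 82.3 m = 82300 mm.
Similar triangles through the lens centre give W/dₒ = h/dᵢ; with 1/f = 1/dₒ + 1/dᵢ this gives W = h·(dₒ − f)/f.
W = 8.8 mm × (82300 − 16) / 16 = 8.8 × 5142.7500 ≈ 45256.200 mm = 45.2562 m.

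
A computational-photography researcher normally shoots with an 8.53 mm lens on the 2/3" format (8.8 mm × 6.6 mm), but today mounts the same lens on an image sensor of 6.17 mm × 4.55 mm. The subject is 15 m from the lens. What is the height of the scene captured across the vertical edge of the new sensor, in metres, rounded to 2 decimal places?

The focal length stays 8.53 mm; the relevant sensor dimension is now h = 4.55 mm. Object distance dₒ = 15 m = 15000 mm.
Thin-lens field height W = h·(dₒ − f)/f = 4.55 × (15000 − 8.53)/8.53 ≈ 7996.622 mm = 7.99662 m.

8.00 m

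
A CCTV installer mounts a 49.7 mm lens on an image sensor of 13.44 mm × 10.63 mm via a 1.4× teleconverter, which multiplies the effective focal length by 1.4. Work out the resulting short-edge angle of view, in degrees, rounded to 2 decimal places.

8.74°

Effective focal length f = 49.7 × 1.4 = 69.58 mm.
α = 2·arctan(10.63 / (2 × 69.58)) = 2·arctan(0.07639) ≈ 8.7363°.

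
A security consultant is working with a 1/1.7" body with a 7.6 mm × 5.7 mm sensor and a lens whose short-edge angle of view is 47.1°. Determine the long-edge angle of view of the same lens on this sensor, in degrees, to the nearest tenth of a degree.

From the short-edge AOV: f = 5.7 / (2·tan(23.55°)) = 5.7 / 0.87170 ≈ 6.5389 mm.
Long-edge AOV = 2·arctan(7.6 / (2 × 6.5389)) = 2·arctan(0.58113) ≈ 60.3246°.

60.3°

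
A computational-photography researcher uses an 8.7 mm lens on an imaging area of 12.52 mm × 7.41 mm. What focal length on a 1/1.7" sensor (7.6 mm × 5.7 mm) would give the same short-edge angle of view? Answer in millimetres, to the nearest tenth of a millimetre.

6.7 mm

Equal angle of view means equal height/f ratio, so f₂ = f₁ · (height₂/height₁) = 8.7 × 5.7/7.41.
f₂ = 8.7 × 0.76923 ≈ 6.692 mm.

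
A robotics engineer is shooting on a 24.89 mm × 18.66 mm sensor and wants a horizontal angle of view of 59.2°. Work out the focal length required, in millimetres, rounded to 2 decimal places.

21.91 mm

From α = 2·arctan(w/2f) we get f = w / (2·tan(α/2)).
With w = 24.89 mm and α/2 = 29.6°, tan(α/2) ≈ 0.56808, so f ≈ 24.89 / 1.13616 ≈ 21.9072 mm.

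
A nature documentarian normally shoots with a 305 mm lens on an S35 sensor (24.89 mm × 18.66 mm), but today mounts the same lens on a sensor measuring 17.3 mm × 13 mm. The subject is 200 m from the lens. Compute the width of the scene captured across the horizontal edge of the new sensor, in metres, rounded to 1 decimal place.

The focal length stays 305 mm; the relevant sensor dimension is now w = 17.3 mm. Object distance dₒ = 200 m = 200000 mm.
Thin-lens field width W = w·(dₒ − f)/f = 17.3 × (200000 − 305)/305 ≈ 11326.962 mm = 11.327 m.

11.3 m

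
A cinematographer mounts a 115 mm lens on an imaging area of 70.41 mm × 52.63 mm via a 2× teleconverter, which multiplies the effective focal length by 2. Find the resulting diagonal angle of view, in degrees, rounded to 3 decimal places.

21.638°

Effective focal length f = 115 × 2 = 230 mm.
Sensor diagonal = √(70.41² + 52.63²) = √7727.4850 ≈ 87.9061 mm.
α = 2·arctan(87.906 / (2 × 230)) = 2·arctan(0.19110) ≈ 21.6376°.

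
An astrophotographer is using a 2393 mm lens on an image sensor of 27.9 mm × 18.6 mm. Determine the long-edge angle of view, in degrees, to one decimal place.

Angle of view α = 2·arctan(w/2f) with w = 27.9 mm and f = 2393 mm.
w/2f = 0.00583; arctan(0.00583) ≈ 0.3340°, so α ≈ 0.6680°.

0.7°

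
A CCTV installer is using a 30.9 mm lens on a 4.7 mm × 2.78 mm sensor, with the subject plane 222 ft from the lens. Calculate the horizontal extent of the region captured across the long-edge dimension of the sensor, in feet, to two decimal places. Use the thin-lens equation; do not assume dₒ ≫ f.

33.75 ft

dₒ: 222 ft × 304.8 mm/ft = 67665.60 mm.
Similar triangles through the lens centre give W/dₒ = w/dᵢ; with 1/f = 1/dₒ + 1/dᵢ this gives W = w·(dₒ − f)/f.
W = 4.7 mm × (67665.6 − 30.9) / 30.9 = 4.7 × 2188.8252 ≈ 10287.478 mm = 10287.478/304.8 ft = 33.7516 ft.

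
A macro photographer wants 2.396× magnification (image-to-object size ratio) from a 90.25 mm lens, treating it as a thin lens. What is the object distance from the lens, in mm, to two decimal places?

127.92 mm

With m = dᵢ/dₒ and 1/f = 1/dₒ + 1/dᵢ, substituting dᵢ = m·dₒ gives 1/f = (1 + 1/m)/dₒ, hence dₒ = f·(1 + 1/m).
dₒ = 90.25 × (1 + 1/2.396) = 90.25 × 1.41736 ≈ 127.917 mm.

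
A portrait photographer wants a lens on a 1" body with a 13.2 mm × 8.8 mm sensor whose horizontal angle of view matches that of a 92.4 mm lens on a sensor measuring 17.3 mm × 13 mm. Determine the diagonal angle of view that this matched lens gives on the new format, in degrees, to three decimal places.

12.839°

Equal horizontal AOV ⇒ f₂ = f₁ · 13.2/17.3 = 92.4 × 0.76301 ≈ 70.5017 mm.
Sensor diagonal = √(13.2² + 8.8²) = √251.6800 ≈ 15.8644 mm.
Diagonal AOV on the new format = 2·arctan(15.8644 / (2 × 70.5017)) = 2·arctan(0.11251) ≈ 12.8388°.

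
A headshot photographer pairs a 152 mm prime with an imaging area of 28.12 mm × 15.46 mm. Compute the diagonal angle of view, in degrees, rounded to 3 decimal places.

Sensor diagonal = √(28.12² + 15.46²) = √1029.7460 ≈ 32.0897 mm.
Angle of view α = 2·arctan(d/2f) with d = 32.0897 mm and f = 152 mm.
d/2f = 0.10556; arctan(0.10556) ≈ 6.0257°, so α ≈ 12.0514°.

12.051°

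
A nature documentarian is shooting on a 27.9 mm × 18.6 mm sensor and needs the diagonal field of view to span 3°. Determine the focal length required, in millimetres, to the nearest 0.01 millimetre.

640.26 mm

Sensor diagonal = √(27.9² + 18.6²) = √1124.3700 ≈ 33.5316 mm.
From α = 2·arctan(d/2f) we get f = d / (2·tan(α/2)).
With d = 33.5316 mm and α/2 = 1.5°, tan(α/2) ≈ 0.02619, so f ≈ 33.5316 / 0.05237 ≈ 640.2606 mm.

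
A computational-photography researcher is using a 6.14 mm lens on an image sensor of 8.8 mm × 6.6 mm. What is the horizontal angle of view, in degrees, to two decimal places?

71.25°

Angle of view α = 2·arctan(w/2f) with w = 8.8 mm and f = 6.14 mm.
w/2f = 0.71661; arctan(0.71661) ≈ 35.6259°, so α ≈ 71.2517°.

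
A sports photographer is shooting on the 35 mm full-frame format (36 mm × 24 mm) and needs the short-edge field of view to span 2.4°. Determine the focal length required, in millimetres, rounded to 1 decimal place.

From α = 2·arctan(h/2f) we get f = h / (2·tan(α/2)).
With h = 24 mm and α/2 = 1.2°, tan(α/2) ≈ 0.02095, so f ≈ 24 / 0.04189 ≈ 572.8740 mm.

572.9 mm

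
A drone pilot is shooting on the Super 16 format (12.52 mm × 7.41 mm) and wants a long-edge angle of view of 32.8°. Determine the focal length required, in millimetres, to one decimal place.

From α = 2·arctan(w/2f) we get f = w / (2·tan(α/2)).
With w = 12.52 mm and α/2 = 16.4°, tan(α/2) ≈ 0.29432, so f ≈ 12.52 / 0.58863 ≈ 21.2697 mm.

21.3 mm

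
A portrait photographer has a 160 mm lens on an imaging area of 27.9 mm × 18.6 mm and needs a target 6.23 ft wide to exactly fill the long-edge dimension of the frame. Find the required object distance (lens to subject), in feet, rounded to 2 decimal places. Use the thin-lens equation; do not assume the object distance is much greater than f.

W: 6.23 ft × 304.8 mm/ft = 1898.90 mm.
Magnification m = w/W = dᵢ/dₒ; combined with 1/f = 1/dₒ + 1/dᵢ this gives dₒ = f·(1 + W/w).
dₒ = 160 mm × (1 + 1898.9/27.9) = 160 × 69.0611 ≈ 11049.772 mm = 11049.772/304.8 ft = 36.2525 ft.

36.25 ft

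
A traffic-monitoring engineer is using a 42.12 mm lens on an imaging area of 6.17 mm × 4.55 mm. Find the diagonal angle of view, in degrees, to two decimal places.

10.40°

Sensor diagonal = √(6.17² + 4.55²) = √58.7714 ≈ 7.6663 mm.
Angle of view α = 2·arctan(d/2f) with d = 7.6663 mm and f = 42.12 mm.
d/2f = 0.09100; arctan(0.09100) ≈ 5.1999°, so α ≈ 10.3997°.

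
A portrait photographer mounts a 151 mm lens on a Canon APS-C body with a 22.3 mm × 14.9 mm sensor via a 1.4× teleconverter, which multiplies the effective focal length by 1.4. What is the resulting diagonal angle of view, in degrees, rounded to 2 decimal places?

7.26°

Effective focal length f = 151 × 1.4 = 211.4 mm.
Sensor diagonal = √(22.3² + 14.9²) = √719.3000 ≈ 26.8198 mm.
α = 2·arctan(26.820 / (2 × 211.4)) = 2·arctan(0.06343) ≈ 7.2592°.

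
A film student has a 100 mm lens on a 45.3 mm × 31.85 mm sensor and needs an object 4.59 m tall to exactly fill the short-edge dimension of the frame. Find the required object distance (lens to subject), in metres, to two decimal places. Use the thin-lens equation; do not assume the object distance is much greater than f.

14.51 m

W: 4.59 m = 4590 mm.
Magnification m = h/W = dᵢ/dₒ; combined with 1/f = 1/dₒ + 1/dᵢ this gives dₒ = f·(1 + W/h).
dₒ = 100 mm × (1 + 4590/31.85) = 100 × 145.1130 ≈ 14511.303 mm = 14.5113 m.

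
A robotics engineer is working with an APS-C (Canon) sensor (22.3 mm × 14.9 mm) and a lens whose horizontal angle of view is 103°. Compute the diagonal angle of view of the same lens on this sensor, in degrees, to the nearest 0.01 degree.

113.04°

From the horizontal AOV: f = 22.3 / (2·tan(51.5°)) = 22.3 / 2.51434 ≈ 8.8691 mm.
Sensor diagonal = √(22.3² + 14.9²) = √719.3000 ≈ 26.8198 mm.
Diagonal AOV = 2·arctan(26.8198 / (2 × 8.8691)) = 2·arctan(1.51198) ≈ 113.0398°.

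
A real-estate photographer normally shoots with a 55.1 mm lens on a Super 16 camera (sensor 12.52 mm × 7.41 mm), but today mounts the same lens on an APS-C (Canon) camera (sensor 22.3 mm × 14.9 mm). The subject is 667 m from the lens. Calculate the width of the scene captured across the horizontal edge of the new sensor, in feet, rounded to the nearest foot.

The focal length stays 55.1 mm; the relevant sensor dimension is now w = 22.3 mm. Object distance dₒ = 667 m = 667000 mm.
Thin-lens field width W = w·(dₒ − f)/f = 22.3 × (667000 − 55.1)/55.1 ≈ 269925.068 mm = 269925.068/304.8 ft = 885.581 ft.

886 ft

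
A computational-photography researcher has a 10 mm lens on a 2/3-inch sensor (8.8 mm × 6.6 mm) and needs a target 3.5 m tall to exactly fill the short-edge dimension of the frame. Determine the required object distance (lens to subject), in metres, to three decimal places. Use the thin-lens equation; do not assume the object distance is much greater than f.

5.313 m

W: 3.5 m = 3500 mm.
Magnification m = h/W = dᵢ/dₒ; combined with 1/f = 1/dₒ + 1/dᵢ this gives dₒ = f·(1 + W/h).
dₒ = 10 mm × (1 + 3500/6.6) = 10 × 531.3030 ≈ 5313.030 mm = 5.31303 m.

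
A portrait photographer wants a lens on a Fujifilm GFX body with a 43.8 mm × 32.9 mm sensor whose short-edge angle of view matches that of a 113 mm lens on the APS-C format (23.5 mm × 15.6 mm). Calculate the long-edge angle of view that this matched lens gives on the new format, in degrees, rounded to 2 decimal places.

Equal short-edge AOV ⇒ f₂ = f₁ · 32.9/15.6 = 113 × 2.10897 ≈ 238.3141 mm.
Long-edge AOV on the new format = 2·arctan(43.8 / (2 × 238.3141)) = 2·arctan(0.09190) ≈ 10.5010°.

10.50°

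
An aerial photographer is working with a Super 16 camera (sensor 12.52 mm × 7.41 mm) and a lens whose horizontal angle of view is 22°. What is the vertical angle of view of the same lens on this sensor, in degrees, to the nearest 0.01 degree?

From the horizontal AOV: f = 12.52 / (2·tan(11°)) = 12.52 / 0.38876 ≈ 32.2049 mm.
Vertical AOV = 2·arctan(7.41 / (2 × 32.2049)) = 2·arctan(0.11504) ≈ 13.1254°.

13.13°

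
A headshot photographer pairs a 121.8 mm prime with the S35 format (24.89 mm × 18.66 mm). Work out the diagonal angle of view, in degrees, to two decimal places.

Sensor diagonal = √(24.89² + 18.66²) = √967.7077 ≈ 31.1080 mm.
Angle of view α = 2·arctan(d/2f) with d = 31.1080 mm and f = 121.8 mm.
d/2f = 0.12770; arctan(0.12770) ≈ 7.2773°, so α ≈ 14.5547°.

14.55°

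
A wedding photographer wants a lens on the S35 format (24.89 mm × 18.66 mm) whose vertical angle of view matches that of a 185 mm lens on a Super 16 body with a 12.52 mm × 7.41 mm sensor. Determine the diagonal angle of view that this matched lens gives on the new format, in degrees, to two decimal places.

Equal vertical AOV ⇒ f₂ = f₁ · 18.66/7.41 = 185 × 2.51822 ≈ 465.8704 mm.
Sensor diagonal = √(24.89² + 18.66²) = √967.7077 ≈ 31.1080 mm.
Diagonal AOV on the new format = 2·arctan(31.1080 / (2 × 465.8704)) = 2·arctan(0.03339) ≈ 3.8244°.

3.82°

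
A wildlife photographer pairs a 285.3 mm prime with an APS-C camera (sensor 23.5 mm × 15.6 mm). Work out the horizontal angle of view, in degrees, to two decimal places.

4.72°

Angle of view α = 2·arctan(w/2f) with w = 23.5 mm and f = 285.3 mm.
w/2f = 0.04118; arctan(0.04118) ≈ 2.3584°, so α ≈ 4.7168°.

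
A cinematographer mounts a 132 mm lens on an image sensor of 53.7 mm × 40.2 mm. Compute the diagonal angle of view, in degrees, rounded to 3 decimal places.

28.513°

Sensor diagonal = √(53.7² + 40.2²) = √4499.7300 ≈ 67.0800 mm.
Angle of view α = 2·arctan(d/2f) with d = 67.0800 mm and f = 132 mm.
d/2f = 0.25409; arctan(0.25409) ≈ 14.2566°, so α ≈ 28.5133°.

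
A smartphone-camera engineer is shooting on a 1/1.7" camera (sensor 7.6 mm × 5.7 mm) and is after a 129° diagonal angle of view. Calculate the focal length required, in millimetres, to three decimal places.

2.266 mm

Sensor diagonal = √(7.6² + 5.7²) = √90.2500 ≈ 9.5000 mm.
From α = 2·arctan(d/2f) we get f = d / (2·tan(α/2)).
With d = 9.5000 mm and α/2 = 64.5°, tan(α/2) ≈ 2.09654, so f ≈ 9.5000 / 4.19309 ≈ 2.2656 mm.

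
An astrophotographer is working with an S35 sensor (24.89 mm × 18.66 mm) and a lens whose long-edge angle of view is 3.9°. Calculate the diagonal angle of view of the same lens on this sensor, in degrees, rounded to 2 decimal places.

4.87°

From the long-edge AOV: f = 24.89 / (2·tan(1.95°)) = 24.89 / 0.06809 ≈ 365.5234 mm.
Sensor diagonal = √(24.89² + 18.66²) = √967.7077 ≈ 31.1080 mm.
Diagonal AOV = 2·arctan(31.1080 / (2 × 365.5234)) = 2·arctan(0.04255) ≈ 4.8732°.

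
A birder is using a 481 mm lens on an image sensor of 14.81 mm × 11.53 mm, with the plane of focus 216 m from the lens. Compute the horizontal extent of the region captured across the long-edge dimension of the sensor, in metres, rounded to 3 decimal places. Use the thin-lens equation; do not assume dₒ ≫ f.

dₒ: 216 m = 216000 mm.
Similar triangles through the lens centre give W/dₒ = w/dᵢ; with 1/f = 1/dₒ + 1/dᵢ this gives W = w·(dₒ − f)/f.
W = 14.81 mm × (216000 − 481) / 481 = 14.81 × 448.0644 ≈ 6635.834 mm = 6.63583 m.

6.636 m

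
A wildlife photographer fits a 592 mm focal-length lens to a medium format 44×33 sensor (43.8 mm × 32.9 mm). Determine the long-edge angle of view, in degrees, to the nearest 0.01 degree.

4.24°

Angle of view α = 2·arctan(w/2f) with w = 43.8 mm and f = 592 mm.
w/2f = 0.03699; arctan(0.03699) ≈ 2.1186°, so α ≈ 4.2372°.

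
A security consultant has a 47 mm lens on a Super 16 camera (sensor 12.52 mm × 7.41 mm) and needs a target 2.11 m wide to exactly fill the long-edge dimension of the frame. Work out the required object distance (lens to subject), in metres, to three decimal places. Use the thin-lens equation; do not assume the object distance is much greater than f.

7.968 m

W: 2.11 m = 2110 mm.
Magnification m = w/W = dᵢ/dₒ; combined with 1/f = 1/dₒ + 1/dᵢ this gives dₒ = f·(1 + W/w).
dₒ = 47 mm × (1 + 2110/12.52) = 47 × 169.5304 ≈ 7967.927 mm = 7.96793 m.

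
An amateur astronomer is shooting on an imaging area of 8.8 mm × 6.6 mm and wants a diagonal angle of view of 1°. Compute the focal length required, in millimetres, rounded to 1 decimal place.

630.2 mm

Sensor diagonal = √(8.8² + 6.6²) = √121.0000 ≈ 11.0000 mm.
From α = 2·arctan(d/2f) we get f = d / (2·tan(α/2)).
With d = 11.0000 mm and α/2 = 0.5°, tan(α/2) ≈ 0.00873, so f ≈ 11.0000 / 0.01745 ≈ 630.2376 mm.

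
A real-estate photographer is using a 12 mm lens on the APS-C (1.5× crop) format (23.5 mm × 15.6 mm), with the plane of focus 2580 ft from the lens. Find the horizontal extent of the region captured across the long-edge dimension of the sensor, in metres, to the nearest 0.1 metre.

dₒ: 2580 ft × 304.8 mm/ft = 786383.97 mm.
Similar triangles through the lens centre give W/dₒ = w/dᵢ; with 1/f = 1/dₒ + 1/dᵢ this gives W = w·(dₒ − f)/f.
W = 23.5 mm × (786384 − 12) / 12 = 23.5 × 65530.9979 ≈ 1539978.451 mm = 1539.98 m.

1540.0 m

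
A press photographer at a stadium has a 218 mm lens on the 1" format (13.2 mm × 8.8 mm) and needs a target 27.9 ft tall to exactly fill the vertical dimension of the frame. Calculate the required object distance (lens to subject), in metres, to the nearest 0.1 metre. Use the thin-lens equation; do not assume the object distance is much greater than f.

210.9 m

W: 27.9 ft × 304.8 mm/ft = 8503.92 mm.
Magnification m = h/W = dᵢ/dₒ; combined with 1/f = 1/dₒ + 1/dᵢ this gives dₒ = f·(1 + W/h).
dₒ = 218 mm × (1 + 8503.92/8.8) = 218 × 967.3545 ≈ 210883.284 mm = 210.883 m.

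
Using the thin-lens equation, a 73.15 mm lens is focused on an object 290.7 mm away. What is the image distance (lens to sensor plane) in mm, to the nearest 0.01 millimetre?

1/dᵢ = 1/f − 1/dₒ = 1/73.15 − 1/290.7 = 0.0102306 mm⁻¹.
dᵢ = 1/0.0102306 ≈ 97.7463 mm.

97.75 mm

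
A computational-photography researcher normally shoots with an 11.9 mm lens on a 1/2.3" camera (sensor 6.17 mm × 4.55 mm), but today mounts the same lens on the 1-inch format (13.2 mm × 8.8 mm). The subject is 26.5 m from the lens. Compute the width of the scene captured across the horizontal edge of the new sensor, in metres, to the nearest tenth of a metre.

The focal length stays 11.9 mm; the relevant sensor dimension is now w = 13.2 mm. Object distance dₒ = 26.5 m = 26500 mm.
Thin-lens field width W = w·(dₒ − f)/f = 13.2 × (26500 − 11.9)/11.9 ≈ 29381.758 mm = 29.3818 m.

29.4 m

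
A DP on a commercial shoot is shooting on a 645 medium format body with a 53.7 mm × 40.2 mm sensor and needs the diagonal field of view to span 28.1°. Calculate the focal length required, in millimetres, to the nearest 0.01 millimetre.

Sensor diagonal = √(53.7² + 40.2²) = √4499.7300 ≈ 67.0800 mm.
From α = 2·arctan(d/2f) we get f = d / (2·tan(α/2)).
With d = 67.0800 mm and α/2 = 14.05°, tan(α/2) ≈ 0.25026, so f ≈ 67.0800 / 0.50051 ≈ 134.0233 mm.

134.02 mm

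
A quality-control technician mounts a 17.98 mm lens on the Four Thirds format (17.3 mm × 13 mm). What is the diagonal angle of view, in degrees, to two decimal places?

62.08°

Sensor diagonal = √(17.3² + 13²) = √468.2900 ≈ 21.6400 mm.
Angle of view α = 2·arctan(d/2f) with d = 21.6400 mm and f = 17.98 mm.
d/2f = 0.60178; arctan(0.60178) ≈ 31.0387°, so α ≈ 62.0774°.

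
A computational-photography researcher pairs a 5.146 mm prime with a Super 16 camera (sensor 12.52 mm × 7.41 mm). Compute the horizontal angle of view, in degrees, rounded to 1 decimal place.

101.2°

Angle of view α = 2·arctan(w/2f) with w = 12.52 mm and f = 5.146 mm.
w/2f = 1.21648; arctan(1.21648) ≈ 50.5783°, so α ≈ 101.1565°.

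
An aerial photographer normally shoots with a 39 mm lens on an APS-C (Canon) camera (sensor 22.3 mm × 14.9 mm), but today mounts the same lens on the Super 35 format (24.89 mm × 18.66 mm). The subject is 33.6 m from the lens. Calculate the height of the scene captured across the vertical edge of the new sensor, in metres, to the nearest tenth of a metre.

16.1 m

The focal length stays 39 mm; the relevant sensor dimension is now h = 18.66 mm. Object distance dₒ = 33.6 m = 33600 mm.
Thin-lens field height W = h·(dₒ − f)/f = 18.66 × (33600 − 39)/39 ≈ 16057.648 mm = 16.0576 m.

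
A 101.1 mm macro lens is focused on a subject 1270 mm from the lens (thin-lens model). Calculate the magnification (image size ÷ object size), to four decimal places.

Thin lens: 1/f = 1/dₒ + 1/dᵢ → 1/dᵢ = 1/101.1 − 1/1270 = 0.0091038 mm⁻¹, so dᵢ ≈ 109.8443 mm.
Magnification m = dᵢ/dₒ = 109.8443/1270 ≈ 0.08649.

0.0865×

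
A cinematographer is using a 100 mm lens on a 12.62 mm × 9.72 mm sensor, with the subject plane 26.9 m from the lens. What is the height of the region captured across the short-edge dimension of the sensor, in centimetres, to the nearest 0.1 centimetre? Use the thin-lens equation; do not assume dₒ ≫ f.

dₒ: 26.9 m = 26900 mm.
Similar triangles through the lens centre give W/dₒ = h/dᵢ; with 1/f = 1/dₒ + 1/dᵢ this gives W = h·(dₒ − f)/f.
W = 9.72 mm × (26900 − 100) / 100 = 9.72 × 268.0000 ≈ 2604.960 mm = 260.496 cm.

260.5 cm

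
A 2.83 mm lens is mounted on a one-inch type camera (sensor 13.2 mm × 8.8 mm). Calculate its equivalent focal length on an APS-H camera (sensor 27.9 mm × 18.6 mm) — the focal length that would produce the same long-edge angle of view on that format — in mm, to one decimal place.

6.0 mm

Equal angle of view means equal width/f ratio, so f₂ = f₁ · (width₂/width₁) = 2.83 × 27.9/13.2.
f₂ = 2.83 × 2.11364 ≈ 5.982 mm.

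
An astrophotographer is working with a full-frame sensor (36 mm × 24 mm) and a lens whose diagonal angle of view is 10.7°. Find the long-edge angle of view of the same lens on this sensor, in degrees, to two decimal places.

8.91°

Sensor diagonal = √(36² + 24²) = √1872.0000 ≈ 43.2666 mm.
From the diagonal AOV: f = 43.2666 / (2·tan(5.35°)) = 43.2666 / 0.18729 ≈ 231.0080 mm.
Long-edge AOV = 2·arctan(36 / (2 × 231.0080)) = 2·arctan(0.07792) ≈ 8.9109°.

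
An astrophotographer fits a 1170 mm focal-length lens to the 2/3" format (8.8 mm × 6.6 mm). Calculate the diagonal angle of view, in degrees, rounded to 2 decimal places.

0.54°

Sensor diagonal = √(8.8² + 6.6²) = √121.0000 ≈ 11.0000 mm.
Angle of view α = 2·arctan(d/2f) with d = 11.0000 mm and f = 1170 mm.
d/2f = 0.00470; arctan(0.00470) ≈ 0.2693°, so α ≈ 0.5387°.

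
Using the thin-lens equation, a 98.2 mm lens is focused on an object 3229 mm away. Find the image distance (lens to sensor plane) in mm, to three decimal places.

101.280 mm

1/dᵢ = 1/f − 1/dₒ = 1/98.2 − 1/3229 = 0.0098736 mm⁻¹.
dᵢ = 1/0.0098736 ≈ 101.2801 mm.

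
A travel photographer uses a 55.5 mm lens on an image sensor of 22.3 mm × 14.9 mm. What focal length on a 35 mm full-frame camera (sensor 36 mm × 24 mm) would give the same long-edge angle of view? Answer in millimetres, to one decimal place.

Equal angle of view means equal width/f ratio, so f₂ = f₁ · (width₂/width₁) = 55.5 × 36/22.3.
f₂ = 55.5 × 1.61435 ≈ 89.596 mm.

89.6 mm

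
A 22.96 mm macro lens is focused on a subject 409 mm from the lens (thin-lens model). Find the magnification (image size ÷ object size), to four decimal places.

Thin lens: 1/f = 1/dₒ + 1/dᵢ → 1/dᵢ = 1/22.96 − 1/409 = 0.0411090 mm⁻¹, so dᵢ ≈ 24.3256 mm.
Magnification m = dᵢ/dₒ = 24.3256/409 ≈ 0.05948.

0.0595×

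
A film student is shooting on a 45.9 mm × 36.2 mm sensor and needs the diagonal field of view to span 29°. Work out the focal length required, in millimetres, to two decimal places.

113.02 mm

Sensor diagonal = √(45.9² + 36.2²) = √3417.2500 ≈ 58.4572 mm.
From α = 2·arctan(d/2f) we get f = d / (2·tan(α/2)).
With d = 58.4572 mm and α/2 = 14.5°, tan(α/2) ≈ 0.25862, so f ≈ 58.4572 / 0.51724 ≈ 113.0187 mm.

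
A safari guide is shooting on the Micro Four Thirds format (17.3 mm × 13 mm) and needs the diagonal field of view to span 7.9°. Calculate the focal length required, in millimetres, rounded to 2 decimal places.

156.70 mm

Sensor diagonal = √(17.3² + 13²) = √468.2900 ≈ 21.6400 mm.
From α = 2·arctan(d/2f) we get f = d / (2·tan(α/2)).
With d = 21.6400 mm and α/2 = 3.95°, tan(α/2) ≈ 0.06905, so f ≈ 21.6400 / 0.13810 ≈ 156.6983 mm.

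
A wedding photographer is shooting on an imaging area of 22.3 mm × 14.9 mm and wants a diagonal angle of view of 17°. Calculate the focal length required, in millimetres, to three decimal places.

Sensor diagonal = √(22.3² + 14.9²) = √719.3000 ≈ 26.8198 mm.
From α = 2·arctan(d/2f) we get f = d / (2·tan(α/2)).
With d = 26.8198 mm and α/2 = 8.5°, tan(α/2) ≈ 0.14945, so f ≈ 26.8198 / 0.29890 ≈ 89.7276 mm.

89.728 mm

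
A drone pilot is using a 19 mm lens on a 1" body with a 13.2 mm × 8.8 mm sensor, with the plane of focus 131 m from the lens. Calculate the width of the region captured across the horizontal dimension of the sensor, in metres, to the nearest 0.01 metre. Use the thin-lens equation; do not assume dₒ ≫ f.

dₒ: 131 m = 131000 mm.
Similar triangles through the lens centre give W/dₒ = w/dᵢ; with 1/f = 1/dₒ + 1/dᵢ this gives W = w·(dₒ − f)/f.
W = 13.2 mm × (131000 − 19) / 19 = 13.2 × 6893.7368 ≈ 90997.326 mm = 90.9973 m.

91.00 m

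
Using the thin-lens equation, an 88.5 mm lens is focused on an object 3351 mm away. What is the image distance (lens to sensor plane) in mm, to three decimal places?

1/dᵢ = 1/f − 1/dₒ = 1/88.5 − 1/3351 = 0.0110010 mm⁻¹.
dᵢ = 1/0.0110010 ≈ 90.9007 mm.

90.901 mm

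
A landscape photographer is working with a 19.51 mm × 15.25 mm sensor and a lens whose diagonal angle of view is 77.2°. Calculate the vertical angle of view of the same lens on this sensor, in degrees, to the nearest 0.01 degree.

52.36°

Sensor diagonal = √(19.51² + 15.25²) = √613.2026 ≈ 24.7629 mm.
From the diagonal AOV: f = 24.7629 / (2·tan(38.6°)) = 24.7629 / 1.59658 ≈ 15.5100 mm.
Vertical AOV = 2·arctan(15.25 / (2 × 15.5100)) = 2·arctan(0.49162) ≈ 52.3592°.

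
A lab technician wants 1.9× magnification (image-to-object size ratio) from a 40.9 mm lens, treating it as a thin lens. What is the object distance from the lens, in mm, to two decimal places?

62.43 mm

With m = dᵢ/dₒ and 1/f = 1/dₒ + 1/dᵢ, substituting dᵢ = m·dₒ gives 1/f = (1 + 1/m)/dₒ, hence dₒ = f·(1 + 1/m).
dₒ = 40.9 × (1 + 1/1.9) = 40.9 × 1.52632 ≈ 62.426 mm.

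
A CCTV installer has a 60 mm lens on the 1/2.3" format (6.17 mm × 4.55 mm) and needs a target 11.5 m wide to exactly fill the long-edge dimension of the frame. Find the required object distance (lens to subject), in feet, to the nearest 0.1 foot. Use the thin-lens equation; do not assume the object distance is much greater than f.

W: 11.5 m = 11500 mm.
Magnification m = w/W = dᵢ/dₒ; combined with 1/f = 1/dₒ + 1/dᵢ this gives dₒ = f·(1 + W/w).
dₒ = 60 mm × (1 + 11500/6.17) = 60 × 1864.8574 ≈ 111891.442 mm = 111891.442/304.8 ft = 367.098 ft.

367.1 ft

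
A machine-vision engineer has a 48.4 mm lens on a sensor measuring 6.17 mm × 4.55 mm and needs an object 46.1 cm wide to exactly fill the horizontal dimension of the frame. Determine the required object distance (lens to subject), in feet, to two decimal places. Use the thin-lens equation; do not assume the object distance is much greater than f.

W: 46.1 cm = 461 mm.
Magnification m = w/W = dᵢ/dₒ; combined with 1/f = 1/dₒ + 1/dᵢ this gives dₒ = f·(1 + W/w).
dₒ = 48.4 mm × (1 + 461/6.17) = 48.4 × 75.7164 ≈ 3664.672 mm = 3664.672/304.8 ft = 12.0232 ft.

12.02 ft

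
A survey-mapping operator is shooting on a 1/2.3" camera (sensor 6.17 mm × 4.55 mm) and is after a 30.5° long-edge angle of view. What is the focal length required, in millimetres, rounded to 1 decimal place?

11.3 mm

From α = 2·arctan(w/2f) we get f = w / (2·tan(α/2)).
With w = 6.17 mm and α/2 = 15.25°, tan(α/2) ≈ 0.27263, so f ≈ 6.17 / 0.54526 ≈ 11.3156 mm.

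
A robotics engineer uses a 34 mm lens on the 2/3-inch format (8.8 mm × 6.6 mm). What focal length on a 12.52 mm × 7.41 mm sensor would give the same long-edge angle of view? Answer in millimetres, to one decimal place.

Equal angle of view means equal width/f ratio, so f₂ = f₁ · (width₂/width₁) = 34 × 12.52/8.8.
f₂ = 34 × 1.42273 ≈ 48.373 mm.

48.4 mm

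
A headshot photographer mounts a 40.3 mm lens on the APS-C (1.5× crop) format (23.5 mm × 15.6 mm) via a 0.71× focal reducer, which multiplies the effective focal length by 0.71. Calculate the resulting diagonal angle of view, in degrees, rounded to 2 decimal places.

Effective focal length f = 40.3 × 0.71 = 28.613 mm.
Sensor diagonal = √(23.5² + 15.6²) = √795.6100 ≈ 28.2066 mm.
α = 2·arctan(28.207 / (2 × 28.613)) = 2·arctan(0.49290) ≈ 52.4772°.

52.48°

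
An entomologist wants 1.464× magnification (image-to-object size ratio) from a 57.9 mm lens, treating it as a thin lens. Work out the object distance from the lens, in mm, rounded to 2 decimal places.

97.45 mm

With m = dᵢ/dₒ and 1/f = 1/dₒ + 1/dᵢ, substituting dᵢ = m·dₒ gives 1/f = (1 + 1/m)/dₒ, hence dₒ = f·(1 + 1/m).
dₒ = 57.9 × (1 + 1/1.464) = 57.9 × 1.68306 ≈ 97.449 mm.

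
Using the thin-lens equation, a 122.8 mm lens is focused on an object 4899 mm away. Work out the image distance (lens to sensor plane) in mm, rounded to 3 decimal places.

125.957 mm

1/dᵢ = 1/f − 1/dₒ = 1/122.8 − 1/4899 = 0.0079392 mm⁻¹.
dᵢ = 1/0.0079392 ≈ 125.9573 mm.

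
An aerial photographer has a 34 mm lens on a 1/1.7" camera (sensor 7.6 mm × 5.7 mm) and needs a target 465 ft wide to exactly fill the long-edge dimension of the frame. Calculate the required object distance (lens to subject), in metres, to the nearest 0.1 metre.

634.1 m

W: 465 ft × 304.8 mm/ft = 141732.00 mm.
Magnification m = w/W = dᵢ/dₒ; combined with 1/f = 1/dₒ + 1/dᵢ this gives dₒ = f·(1 + W/w).
dₒ = 34 mm × (1 + 141732/7.6) = 34 × 18649.9468 ≈ 634098.190 mm = 634.098 m.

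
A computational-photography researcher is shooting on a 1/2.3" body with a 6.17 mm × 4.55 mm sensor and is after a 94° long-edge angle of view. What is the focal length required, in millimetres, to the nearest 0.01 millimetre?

From α = 2·arctan(w/2f) we get f = w / (2·tan(α/2)).
With w = 6.17 mm and α/2 = 47°, tan(α/2) ≈ 1.07237, so f ≈ 6.17 / 2.14474 ≈ 2.8768 mm.

2.88 mm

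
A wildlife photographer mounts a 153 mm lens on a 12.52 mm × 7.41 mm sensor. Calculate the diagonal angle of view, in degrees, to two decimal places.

Sensor diagonal = √(12.52² + 7.41²) = √211.6585 ≈ 14.5485 mm.
Angle of view α = 2·arctan(d/2f) with d = 14.5485 mm and f = 153 mm.
d/2f = 0.04754; arctan(0.04754) ≈ 2.7220°, so α ≈ 5.4441°.

5.44°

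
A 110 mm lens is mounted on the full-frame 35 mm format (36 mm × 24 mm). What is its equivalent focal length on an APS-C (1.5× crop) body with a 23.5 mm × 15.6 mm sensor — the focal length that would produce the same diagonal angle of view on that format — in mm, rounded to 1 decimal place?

71.7 mm

Sensor diagonal = √(36² + 24²) = √1872.0000 ≈ 43.2666 mm.
Sensor diagonal = √(23.5² + 15.6²) = √795.6100 ≈ 28.2066 mm.
Equal angle of view means equal diagonal/f ratio, so f₂ = f₁ · (diagonal₂/diagonal₁) = 110 × 28.2066/43.2666.
f₂ = 110 × 0.65192 ≈ 71.712 mm.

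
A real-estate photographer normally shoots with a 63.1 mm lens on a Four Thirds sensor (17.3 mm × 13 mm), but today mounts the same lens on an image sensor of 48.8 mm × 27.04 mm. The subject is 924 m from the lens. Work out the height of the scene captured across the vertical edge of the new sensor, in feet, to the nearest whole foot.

The focal length stays 63.1 mm; the relevant sensor dimension is now h = 27.04 mm. Object distance dₒ = 924 m = 924000 mm.
Thin-lens field height W = h·(dₒ − f)/f = 27.04 × (924000 − 63.1)/63.1 ≈ 395931.122 mm = 395931.122/304.8 ft = 1298.99 ft.

1299 ft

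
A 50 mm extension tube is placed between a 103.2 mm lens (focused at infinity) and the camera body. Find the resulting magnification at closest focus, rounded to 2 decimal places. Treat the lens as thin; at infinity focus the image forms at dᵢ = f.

0.48×

The tube moves the image plane from f to f + e, so dᵢ = 103.2 + 50 = 153.2 mm. Focus is achieved when 1/f = 1/dₒ + 1/dᵢ, giving dₒ = 1/(1/f − 1/(f+e)).
Magnification m = dᵢ/dₒ = (f+e)·(1/f − 1/(f+e)) = e/f = 50/103.2 ≈ 0.4845.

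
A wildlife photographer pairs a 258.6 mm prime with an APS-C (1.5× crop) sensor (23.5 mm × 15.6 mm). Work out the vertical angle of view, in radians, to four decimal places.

Angle of view α = 2·arctan(h/2f) with h = 15.6 mm and f = 258.6 mm.
h/2f = 0.03016; arctan(0.03016) ≈ 0.0302 rad, so α ≈ 0.0603 rad.

0.0603 rad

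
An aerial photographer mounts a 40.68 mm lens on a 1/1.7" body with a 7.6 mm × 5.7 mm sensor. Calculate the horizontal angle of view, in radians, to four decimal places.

Angle of view α = 2·arctan(w/2f) with w = 7.6 mm and f = 40.68 mm.
w/2f = 0.09341; arctan(0.09341) ≈ 0.0931 rad, so α ≈ 0.1863 rad.

0.1863 rad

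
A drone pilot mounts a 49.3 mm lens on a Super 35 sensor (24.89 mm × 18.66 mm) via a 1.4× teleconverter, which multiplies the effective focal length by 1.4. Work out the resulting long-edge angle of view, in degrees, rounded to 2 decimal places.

20.44°

Effective focal length f = 49.3 × 1.4 = 69.02 mm.
α = 2·arctan(24.89 / (2 × 69.02)) = 2·arctan(0.18031) ≈ 20.4424°.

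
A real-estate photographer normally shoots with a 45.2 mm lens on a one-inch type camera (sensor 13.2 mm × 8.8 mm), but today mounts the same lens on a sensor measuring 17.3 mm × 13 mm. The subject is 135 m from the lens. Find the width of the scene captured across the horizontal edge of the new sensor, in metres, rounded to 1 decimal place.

51.7 m

The focal length stays 45.2 mm; the relevant sensor dimension is now w = 17.3 mm. Object distance dₒ = 135 m = 135000 mm.
Thin-lens field width W = w·(dₒ − f)/f = 17.3 × (135000 − 45.2)/45.2 ≈ 51653.054 mm = 51.6531 m.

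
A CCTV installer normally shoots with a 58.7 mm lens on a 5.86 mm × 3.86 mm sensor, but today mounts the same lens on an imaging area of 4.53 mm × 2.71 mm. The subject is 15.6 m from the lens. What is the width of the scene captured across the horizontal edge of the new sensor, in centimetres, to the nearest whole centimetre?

120 cm

The focal length stays 58.7 mm; the relevant sensor dimension is now w = 4.53 mm. Object distance dₒ = 15.6 m = 15600 mm.
Thin-lens field width W = w·(dₒ − f)/f = 4.53 × (15600 − 58.7)/58.7 ≈ 1199.354 mm = 119.935 cm.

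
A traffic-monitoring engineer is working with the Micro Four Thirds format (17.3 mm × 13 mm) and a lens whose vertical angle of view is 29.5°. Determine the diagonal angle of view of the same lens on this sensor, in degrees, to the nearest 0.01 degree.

47.33°

From the vertical AOV: f = 13 / (2·tan(14.75°)) = 13 / 0.52656 ≈ 24.6887 mm.
Sensor diagonal = √(17.3² + 13²) = √468.2900 ≈ 21.6400 mm.
Diagonal AOV = 2·arctan(21.6400 / (2 × 24.6887)) = 2·arctan(0.43826) ≈ 47.3315°.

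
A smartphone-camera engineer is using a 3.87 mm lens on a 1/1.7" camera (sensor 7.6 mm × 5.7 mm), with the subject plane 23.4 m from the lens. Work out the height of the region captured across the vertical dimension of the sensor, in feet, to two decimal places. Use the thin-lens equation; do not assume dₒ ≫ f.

dₒ: 23.4 m = 23400 mm.
Similar triangles through the lens centre give W/dₒ = h/dᵢ; with 1/f = 1/dₒ + 1/dᵢ this gives W = h·(dₒ − f)/f.
W = 5.7 mm × (23400 − 3.87) / 3.87 = 5.7 × 6045.5116 ≈ 34459.416 mm = 34459.416/304.8 ft = 113.056 ft.

113.06 ft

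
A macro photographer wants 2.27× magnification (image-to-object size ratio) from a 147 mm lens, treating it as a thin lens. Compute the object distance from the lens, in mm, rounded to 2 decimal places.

With m = dᵢ/dₒ and 1/f = 1/dₒ + 1/dᵢ, substituting dᵢ = m·dₒ gives 1/f = (1 + 1/m)/dₒ, hence dₒ = f·(1 + 1/m).
dₒ = 147 × (1 + 1/2.27) = 147 × 1.44053 ≈ 211.758 mm.

211.76 mm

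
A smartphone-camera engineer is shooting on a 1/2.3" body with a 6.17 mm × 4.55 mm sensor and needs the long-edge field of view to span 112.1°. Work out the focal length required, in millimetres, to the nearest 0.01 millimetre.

2.08 mm

From α = 2·arctan(w/2f) we get f = w / (2·tan(α/2)).
With w = 6.17 mm and α/2 = 56.05°, tan(α/2) ≈ 1.48536, so f ≈ 6.17 / 2.97071 ≈ 2.0769 mm.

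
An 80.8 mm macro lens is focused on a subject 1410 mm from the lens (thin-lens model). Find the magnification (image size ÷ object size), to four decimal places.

0.0608×

Thin lens: 1/f = 1/dₒ + 1/dᵢ → 1/dᵢ = 1/80.8 − 1/1410 = 0.0116670 mm⁻¹, so dᵢ ≈ 85.7117 mm.
Magnification m = dᵢ/dₒ = 85.7117/1410 ≈ 0.06079.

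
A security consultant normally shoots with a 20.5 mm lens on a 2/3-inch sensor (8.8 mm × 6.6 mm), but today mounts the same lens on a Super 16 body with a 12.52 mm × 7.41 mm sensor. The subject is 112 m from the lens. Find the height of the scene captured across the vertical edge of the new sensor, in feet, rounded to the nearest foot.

133 ft

The focal length stays 20.5 mm; the relevant sensor dimension is now h = 7.41 mm. Object distance dₒ = 112 m = 112000 mm.
Thin-lens field height W = h·(dₒ − f)/f = 7.41 × (112000 − 20.5)/20.5 ≈ 40476.492 mm = 40476.492/304.8 ft = 132.797 ft.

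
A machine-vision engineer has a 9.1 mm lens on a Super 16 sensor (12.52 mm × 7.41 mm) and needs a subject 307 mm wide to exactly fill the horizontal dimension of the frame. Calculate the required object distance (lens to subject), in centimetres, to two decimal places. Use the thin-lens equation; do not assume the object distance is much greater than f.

Magnification m = w/W = dᵢ/dₒ; combined with 1/f = 1/dₒ + 1/dᵢ this gives dₒ = f·(1 + W/w).
dₒ = 9.1 mm × (1 + 307/12.52) = 9.1 × 25.5208 ≈ 232.239 mm = 23.2239 cm.

23.22 cm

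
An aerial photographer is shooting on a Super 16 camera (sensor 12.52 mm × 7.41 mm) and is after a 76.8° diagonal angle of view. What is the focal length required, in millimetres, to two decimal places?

Sensor diagonal = √(12.52² + 7.41²) = √211.6585 ≈ 14.5485 mm.
From α = 2·arctan(d/2f) we get f = d / (2·tan(α/2)).
With d = 14.5485 mm and α/2 = 38.4°, tan(α/2) ≈ 0.79259, so f ≈ 14.5485 / 1.58518 ≈ 9.1778 mm.

9.18 mm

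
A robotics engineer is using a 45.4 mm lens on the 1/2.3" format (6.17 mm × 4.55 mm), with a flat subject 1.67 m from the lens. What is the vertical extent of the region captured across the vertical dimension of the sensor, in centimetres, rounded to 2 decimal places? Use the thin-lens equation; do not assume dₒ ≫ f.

16.28 cm

dₒ: 1.67 m = 1670 mm.
Similar triangles through the lens centre give W/dₒ = h/dᵢ; with 1/f = 1/dₒ + 1/dᵢ this gives W = h·(dₒ − f)/f.
W = 4.55 mm × (1670 − 45.4) / 45.4 = 4.55 × 35.7841 ≈ 162.818 mm = 16.2818 cm.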